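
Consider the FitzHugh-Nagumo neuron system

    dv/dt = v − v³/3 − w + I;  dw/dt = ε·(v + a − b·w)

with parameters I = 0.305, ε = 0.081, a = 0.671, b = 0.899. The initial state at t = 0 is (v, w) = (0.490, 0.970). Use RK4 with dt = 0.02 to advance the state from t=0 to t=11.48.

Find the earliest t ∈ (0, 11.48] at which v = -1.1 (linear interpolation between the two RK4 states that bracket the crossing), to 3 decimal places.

t = 2.287

t=0.000: state=(0.490, 0.970)
step 1 (dt=0.02): k1=(-0.214, 0.023), k2=(-0.216, 0.023), k3=(-0.216, 0.023), k4=(-0.218, 0.023); state += dt/6·(k1+2k2+2k3+k4)
t=0.020: state=(0.486, 0.970)
t=0.040: state=(0.481, 0.971)
t=0.060: state=(0.477, 0.971)
continuing one RK4 step at a time; state shown every 25 steps (Δt=0.5):
t=0.500: state=(0.355, 0.979)
t=1.000: state=(0.143, 0.981)
t=1.500: state=(-0.200, 0.972)
t=2.000: state=(-0.733, 0.946)
t=2.280: state=(-1.091, 0.921)
next step: t=2.300: state=(-1.116, 0.919) — v has crossed -1.1
linear interpolation between t=2.280 (-1.09072) and t=2.300 (-1.11614) → t≈2.287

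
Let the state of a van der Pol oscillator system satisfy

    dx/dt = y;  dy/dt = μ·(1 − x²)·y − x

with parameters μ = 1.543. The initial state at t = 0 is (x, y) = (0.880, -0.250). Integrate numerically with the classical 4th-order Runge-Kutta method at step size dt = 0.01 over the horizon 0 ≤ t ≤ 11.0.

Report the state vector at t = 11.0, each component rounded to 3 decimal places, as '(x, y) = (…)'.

t=0.000: state=(0.880, -0.250)
step 1 (dt=0.01): k1=(-0.250, -0.967), k2=(-0.255, -0.968), k3=(-0.255, -0.968), k4=(-0.260, -0.970); state += dt/6·(k1+2k2+2k3+k4)
t=0.010: state=(0.877, -0.260)
t=0.020: state=(0.875, -0.269)
t=0.030: state=(0.872, -0.279)
continuing one RK4 step at a time; state shown every 50 steps (Δt=0.5):
t=0.500: state=(0.624, -0.807)
t=1.000: state=(-0.003, -1.826)
t=1.500: state=(-1.203, -2.498)
t=2.000: state=(-1.868, -0.247)
t=2.500: state=(-1.787, 0.386)
t=3.000: state=(-1.547, 0.563)
t=3.500: state=(-1.216, 0.789)
t=4.000: state=(-0.710, 1.321)
t=4.500: state=(0.264, 2.773)
t=5.000: state=(1.718, 1.903)
t=5.500: state=(2.006, -0.167)
t=6.000: state=(1.837, -0.433)
t=6.500: state=(1.591, -0.554)
t=7.000: state=(1.271, -0.751)
t=7.500: state=(0.798, -1.213)
t=8.000: state=(-0.083, -2.516)
t=8.500: state=(-1.572, -2.406)
t=9.000: state=(-2.014, 0.068)
t=9.500: state=(-1.867, 0.415)
t=10.000: state=(-1.629, 0.536)
t=10.500: state=(-1.321, 0.715)
t=11.000: state=(-0.879, 1.118)

(x, y) = (-0.879, 1.118)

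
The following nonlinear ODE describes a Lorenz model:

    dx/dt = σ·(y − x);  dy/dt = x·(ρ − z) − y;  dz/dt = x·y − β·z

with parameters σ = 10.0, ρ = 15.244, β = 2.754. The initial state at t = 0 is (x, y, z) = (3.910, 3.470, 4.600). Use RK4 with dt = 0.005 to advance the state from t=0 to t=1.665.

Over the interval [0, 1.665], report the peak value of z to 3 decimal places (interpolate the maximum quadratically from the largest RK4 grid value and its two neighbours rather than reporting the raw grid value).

t=0.000: state=(3.910, 3.470, 4.600)
step 1 (dt=0.005): k1=(-4.400, 38.148, 0.899), k2=(-3.336, 37.927, 1.227), k3=(-3.368, 37.952, 1.232), k4=(-2.334, 37.755, 1.563); state += dt/6·(k1+2k2+2k3+k4)
t=0.005: state=(3.893, 3.660, 4.606)
t=0.010: state=(3.886, 3.848, 4.616)
t=0.015: state=(3.889, 4.034, 4.629)
continuing one RK4 step at a time; state shown every 20 steps (Δt=0.1):
t=0.100: state=(5.023, 7.310, 5.558)
t=0.200: state=(8.010, 11.389, 9.703)
t=0.300: state=(10.617, 11.659, 17.516)
t=0.400: state=(9.241, 5.789, 21.279)
t=0.500: state=(5.356, 1.792, 18.366)
t=0.600: state=(2.769, 1.149, 14.391)
t=0.700: state=(1.871, 1.554, 11.177)
t=0.800: state=(1.941, 2.347, 8.800)
t=0.900: state=(2.656, 3.695, 7.280)
t=1.000: state=(4.088, 5.953, 6.947)
t=1.100: state=(6.405, 9.112, 8.786)
t=1.200: state=(9.047, 11.194, 13.873)
t=1.300: state=(9.713, 8.612, 19.201)
t=1.400: state=(7.282, 4.122, 19.282)
t=1.500: state=(4.462, 2.271, 16.140)
t=1.600: state=(3.028, 2.286, 12.942)
t=1.665: state=(2.777, 2.715, 11.244)
largest grid value and its neighbours: z(0.390)=21.29135, z(0.395)=21.29522, z(0.400)=21.27929
parabola through these three points peaks at t≈0.393 with z≈21.29614

max z = 21.296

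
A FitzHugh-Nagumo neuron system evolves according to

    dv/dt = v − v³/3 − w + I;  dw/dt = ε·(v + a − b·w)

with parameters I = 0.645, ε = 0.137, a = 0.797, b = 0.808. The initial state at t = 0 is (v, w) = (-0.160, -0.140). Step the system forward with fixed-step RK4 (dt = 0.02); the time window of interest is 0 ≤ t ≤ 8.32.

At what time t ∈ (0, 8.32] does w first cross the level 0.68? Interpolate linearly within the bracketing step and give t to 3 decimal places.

t=0.000: state=(-0.160, -0.140)
step 1 (dt=0.02): k1=(0.626, 0.103), k2=(0.631, 0.104), k3=(0.631, 0.104), k4=(0.637, 0.104); state += dt/6·(k1+2k2+2k3+k4)
t=0.020: state=(-0.147, -0.138)
t=0.040: state=(-0.135, -0.136)
t=0.060: state=(-0.121, -0.134)
continuing one RK4 step at a time; state shown every 25 steps (Δt=0.5):
t=0.500: state=(0.228, -0.078)
t=1.000: state=(0.789, 0.013)
t=1.500: state=(1.387, 0.138)
t=2.000: state=(1.725, 0.290)
t=2.500: state=(1.811, 0.446)
t=3.000: state=(1.793, 0.595)
t=3.280: state=(1.767, 0.675)
next step: t=3.300: state=(1.765, 0.680) — w has crossed 0.68
linear interpolation between t=3.280 (0.67468) and t=3.300 (0.68021) → t≈3.299

t = 3.299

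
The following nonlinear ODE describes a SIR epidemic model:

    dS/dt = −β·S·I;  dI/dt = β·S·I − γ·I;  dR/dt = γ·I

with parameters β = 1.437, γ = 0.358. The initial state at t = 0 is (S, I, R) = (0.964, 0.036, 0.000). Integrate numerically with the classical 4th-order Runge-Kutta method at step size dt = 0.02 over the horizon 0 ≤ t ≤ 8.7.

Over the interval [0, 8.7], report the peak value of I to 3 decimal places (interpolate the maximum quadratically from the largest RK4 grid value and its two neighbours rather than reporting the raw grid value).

t=0.000: state=(0.964, 0.036, 0.000)
step 1 (dt=0.02): k1=(-0.050, 0.037, 0.013), k2=(-0.050, 0.037, 0.013), k3=(-0.050, 0.037, 0.013), k4=(-0.051, 0.038, 0.013); state += dt/6·(k1+2k2+2k3+k4)
t=0.020: state=(0.963, 0.037, 0.000)
t=0.040: state=(0.962, 0.038, 0.001)
t=0.060: state=(0.961, 0.038, 0.001)
continuing one RK4 step at a time; state shown every 25 steps (Δt=0.5):
t=0.500: state=(0.932, 0.060, 0.008)
t=1.000: state=(0.882, 0.096, 0.022)
t=1.500: state=(0.809, 0.147, 0.044)
t=2.000: state=(0.712, 0.213, 0.076)
t=2.500: state=(0.595, 0.285, 0.120)
t=3.000: state=(0.474, 0.349, 0.177)
t=3.500: state=(0.362, 0.394, 0.244)
t=4.000: state=(0.271, 0.413, 0.317)
t=4.500: state=(0.201, 0.408, 0.390)
t=5.000: state=(0.151, 0.387, 0.462)
t=5.500: state=(0.116, 0.356, 0.528)
t=6.000: state=(0.091, 0.320, 0.589)
t=6.500: state=(0.073, 0.284, 0.643)
t=7.000: state=(0.060, 0.249, 0.691)
t=7.500: state=(0.051, 0.217, 0.732)
t=8.000: state=(0.044, 0.187, 0.768)
t=8.500: state=(0.039, 0.161, 0.800)
t=8.700: state=(0.037, 0.152, 0.811)
largest grid value and its neighbours: I(4.120)=0.41375, I(4.140)=0.41377, I(4.160)=0.41375
parabola through these three points peaks at t≈4.139 with I≈0.41377

max I = 0.414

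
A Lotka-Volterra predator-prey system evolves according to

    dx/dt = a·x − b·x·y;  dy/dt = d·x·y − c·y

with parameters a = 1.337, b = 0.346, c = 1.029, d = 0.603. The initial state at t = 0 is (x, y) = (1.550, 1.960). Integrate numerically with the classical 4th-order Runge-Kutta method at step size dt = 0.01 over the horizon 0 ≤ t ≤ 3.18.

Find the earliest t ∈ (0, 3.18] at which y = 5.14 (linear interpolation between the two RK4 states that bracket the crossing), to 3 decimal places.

t = 1.821

t=0.000: state=(1.550, 1.960)
step 1 (dt=0.01): k1=(1.021, -0.185), k2=(1.025, -0.179), k3=(1.025, -0.179), k4=(1.029, -0.173); state += dt/6·(k1+2k2+2k3+k4)
t=0.010: state=(1.560, 1.958)
t=0.020: state=(1.571, 1.957)
t=0.030: state=(1.581, 1.955)
continuing one RK4 step at a time; state shown every 20 steps (Δt=0.2):
t=0.200: state=(1.770, 1.948)
t=0.400: state=(2.018, 1.992)
t=0.600: state=(2.289, 2.102)
t=0.800: state=(2.570, 2.294)
t=1.000: state=(2.838, 2.588)
t=1.200: state=(3.058, 3.008)
t=1.400: state=(3.185, 3.572)
t=1.600: state=(3.174, 4.273)
t=1.800: state=(3.003, 5.056)
t=1.820: state=(2.978, 5.135)
next step: t=1.830: state=(2.965, 5.175) — y has crossed 5.14
linear interpolation between t=1.820 (5.13530) and t=1.830 (5.17462) → t≈1.821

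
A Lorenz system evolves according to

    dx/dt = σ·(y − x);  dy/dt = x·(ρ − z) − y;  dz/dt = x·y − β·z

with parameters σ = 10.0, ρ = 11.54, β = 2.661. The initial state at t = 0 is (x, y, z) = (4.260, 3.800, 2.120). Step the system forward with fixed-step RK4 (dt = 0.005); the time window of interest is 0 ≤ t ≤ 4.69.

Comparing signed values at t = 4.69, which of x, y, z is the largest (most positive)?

t=0.000: state=(4.260, 3.800, 2.120)
step 1 (dt=0.005): k1=(-4.600, 36.329, 10.547), k2=(-3.577, 36.018, 10.819), k3=(-3.610, 36.040, 10.824), k4=(-2.617, 35.749, 11.098); state += dt/6·(k1+2k2+2k3+k4)
t=0.005: state=(4.242, 3.980, 2.174)
t=0.010: state=(4.234, 4.158, 2.231)
t=0.015: state=(4.234, 4.333, 2.291)
continuing one RK4 step at a time; state shown every 40 steps (Δt=0.2):
t=0.200: state=(7.557, 9.944, 7.950)
t=0.400: state=(7.898, 5.370, 16.209)
t=0.600: state=(2.957, 1.506, 11.729)
t=0.800: state=(1.908, 2.034, 7.437)
t=1.000: state=(2.988, 3.949, 5.470)
t=1.200: state=(5.793, 7.504, 7.300)
t=1.400: state=(7.753, 7.329, 13.391)
t=1.600: state=(4.888, 3.321, 12.863)
t=1.800: state=(3.195, 3.038, 9.260)
t=2.000: state=(3.858, 4.611, 7.450)
t=2.200: state=(5.866, 6.930, 8.927)
t=2.400: state=(6.805, 6.425, 12.470)
t=2.600: state=(5.038, 4.086, 12.005)
t=2.800: state=(3.995, 3.935, 9.622)
t=3.000: state=(4.612, 5.216, 8.646)
t=3.200: state=(5.944, 6.489, 10.083)
t=3.400: state=(6.111, 5.706, 11.922)
t=3.600: state=(4.968, 4.449, 11.227)
t=3.800: state=(4.503, 4.571, 9.750)
t=4.000: state=(5.086, 5.527, 9.472)
t=4.200: state=(5.845, 6.044, 10.646)
t=4.400: state=(5.663, 5.331, 11.435)
t=4.600: state=(4.971, 4.718, 10.750)
t=4.690: state=(4.820, 4.741, 10.302)
compare at T: x=4.820, y=4.741, z=10.302

largest component: z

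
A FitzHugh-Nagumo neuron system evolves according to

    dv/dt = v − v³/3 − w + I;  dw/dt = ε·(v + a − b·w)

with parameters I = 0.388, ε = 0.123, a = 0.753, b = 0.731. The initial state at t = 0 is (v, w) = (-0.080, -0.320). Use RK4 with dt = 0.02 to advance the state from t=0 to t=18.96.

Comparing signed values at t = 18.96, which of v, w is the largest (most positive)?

largest component: w

t=0.000: state=(-0.080, -0.320)
step 1 (dt=0.02): k1=(0.628, 0.112), k2=(0.633, 0.112), k3=(0.633, 0.112), k4=(0.639, 0.113); state += dt/6·(k1+2k2+2k3+k4)
t=0.020: state=(-0.067, -0.318)
t=0.040: state=(-0.054, -0.315)
t=0.060: state=(-0.041, -0.313)
continuing one RK4 step at a time; state shown every 50 steps (Δt=1):
t=1.000: state=(0.855, -0.164)
t=2.000: state=(1.712, 0.100)
t=3.000: state=(1.769, 0.389)
t=4.000: state=(1.661, 0.646)
t=5.000: state=(1.528, 0.867)
t=6.000: state=(1.379, 1.052)
t=7.000: state=(1.205, 1.202)
t=8.000: state=(0.983, 1.317)
t=9.000: state=(0.645, 1.389)
t=10.000: state=(-0.045, 1.399)
t=11.000: state=(-1.473, 1.280)
t=12.000: state=(-1.984, 1.042)
t=13.000: state=(-1.940, 0.810)
t=14.000: state=(-1.864, 0.605)
t=15.000: state=(-1.787, 0.427)
t=16.000: state=(-1.711, 0.273)
t=17.000: state=(-1.638, 0.141)
t=18.000: state=(-1.565, 0.029)
t=18.960: state=(-1.497, -0.061)
compare at T: v=-1.497, w=-0.061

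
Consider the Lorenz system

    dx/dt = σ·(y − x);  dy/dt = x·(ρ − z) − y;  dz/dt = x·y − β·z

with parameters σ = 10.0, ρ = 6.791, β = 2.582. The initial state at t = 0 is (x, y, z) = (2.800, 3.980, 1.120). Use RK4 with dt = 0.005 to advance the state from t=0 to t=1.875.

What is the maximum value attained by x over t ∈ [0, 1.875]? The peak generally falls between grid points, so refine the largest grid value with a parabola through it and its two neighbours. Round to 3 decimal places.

max x = 6.150

t=0.000: state=(2.800, 3.980, 1.120)
step 1 (dt=0.005): k1=(11.800, 11.899, 8.252), k2=(11.802, 11.978, 8.400), k3=(11.804, 11.977, 8.400), k4=(11.809, 12.054, 8.550); state += dt/6·(k1+2k2+2k3+k4)
t=0.005: state=(2.859, 4.040, 1.162)
t=0.010: state=(2.918, 4.101, 1.206)
t=0.015: state=(2.977, 4.162, 1.251)
continuing one RK4 step at a time; state shown every 20 steps (Δt=0.1):
t=0.100: state=(4.011, 5.258, 2.277)
t=0.200: state=(5.224, 6.333, 4.174)
t=0.300: state=(6.048, 6.492, 6.505)
t=0.400: state=(6.000, 5.464, 8.274)
t=0.500: state=(5.110, 3.979, 8.707)
t=0.600: state=(3.961, 2.884, 8.068)
t=0.700: state=(3.059, 2.352, 7.018)
t=0.800: state=(2.544, 2.207, 5.969)
t=0.900: state=(2.353, 2.293, 5.088)
t=1.000: state=(2.397, 2.536, 4.431)
t=1.100: state=(2.617, 2.911, 4.023)
t=1.200: state=(2.975, 3.393, 3.885)
t=1.300: state=(3.439, 3.939, 4.043)
t=1.400: state=(3.950, 4.456, 4.502)
t=1.500: state=(4.411, 4.807, 5.203)
t=1.600: state=(4.700, 4.865, 5.983)
t=1.700: state=(4.726, 4.613, 6.607)
t=1.800: state=(4.499, 4.177, 6.895)
t=1.875: state=(4.228, 3.841, 6.872)
largest grid value and its neighbours: x(0.340)=6.14846, x(0.345)=6.14987, x(0.350)=6.14874
parabola through these three points peaks at t≈0.345 with x≈6.14987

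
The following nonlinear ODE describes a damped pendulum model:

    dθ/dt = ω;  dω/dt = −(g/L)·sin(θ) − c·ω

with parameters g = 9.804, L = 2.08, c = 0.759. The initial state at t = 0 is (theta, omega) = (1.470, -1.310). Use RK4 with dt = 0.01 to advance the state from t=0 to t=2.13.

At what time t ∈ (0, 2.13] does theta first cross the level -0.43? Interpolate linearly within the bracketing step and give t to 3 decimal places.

t=0.000: state=(1.470, -1.310)
step 1 (dt=0.01): k1=(-1.310, -3.695), k2=(-1.328, -3.678), k3=(-1.328, -3.678), k4=(-1.347, -3.661); state += dt/6·(k1+2k2+2k3+k4)
t=0.010: state=(1.457, -1.347)
t=0.020: state=(1.443, -1.383)
t=0.030: state=(1.429, -1.419)
continuing one RK4 step at a time; state shown every 10 steps (Δt=0.1):
t=0.100: state=(1.321, -1.661)
t=0.200: state=(1.139, -1.967)
t=0.300: state=(0.930, -2.213)
t=0.400: state=(0.699, -2.381)
t=0.500: state=(0.457, -2.454)
t=0.600: state=(0.212, -2.422)
t=0.700: state=(-0.024, -2.286)
t=0.800: state=(-0.242, -2.058)
t=0.890: state=(-0.416, -1.788)
next step: t=0.900: state=(-0.433, -1.756) — theta has crossed -0.43
linear interpolation between t=0.890 (-0.41551) and t=0.900 (-0.43323) → t≈0.898

t = 0.898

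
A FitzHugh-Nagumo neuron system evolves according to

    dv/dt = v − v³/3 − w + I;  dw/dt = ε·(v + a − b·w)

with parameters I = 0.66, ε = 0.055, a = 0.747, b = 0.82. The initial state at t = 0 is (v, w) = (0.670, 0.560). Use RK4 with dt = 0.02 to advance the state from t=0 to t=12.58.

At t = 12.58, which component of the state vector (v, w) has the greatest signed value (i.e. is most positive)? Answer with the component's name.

largest component: w

t=0.000: state=(0.670, 0.560)
step 1 (dt=0.02): k1=(0.670, 0.053), k2=(0.673, 0.053), k3=(0.673, 0.053), k4=(0.676, 0.053); state += dt/6·(k1+2k2+2k3+k4)
t=0.020: state=(0.683, 0.561)
t=0.040: state=(0.697, 0.562)
t=0.060: state=(0.711, 0.563)
continuing one RK4 step at a time; state shown every 25 steps (Δt=0.5):
t=0.500: state=(1.030, 0.591)
t=1.000: state=(1.361, 0.631)
t=1.500: state=(1.565, 0.677)
t=2.000: state=(1.649, 0.726)
t=2.500: state=(1.669, 0.776)
t=3.000: state=(1.661, 0.824)
t=3.500: state=(1.642, 0.871)
t=4.000: state=(1.618, 0.916)
t=4.500: state=(1.592, 0.960)
t=5.000: state=(1.565, 1.001)
t=5.500: state=(1.538, 1.042)
t=6.000: state=(1.510, 1.080)
t=6.500: state=(1.481, 1.117)
t=7.000: state=(1.451, 1.152)
t=7.500: state=(1.421, 1.186)
t=8.000: state=(1.390, 1.218)
t=8.500: state=(1.358, 1.248)
t=9.000: state=(1.325, 1.277)
t=9.500: state=(1.290, 1.305)
t=10.000: state=(1.254, 1.331)
t=10.500: state=(1.216, 1.355)
t=11.000: state=(1.176, 1.377)
t=11.500: state=(1.132, 1.398)
t=12.000: state=(1.085, 1.418)
t=12.500: state=(1.033, 1.435)
t=12.580: state=(1.024, 1.438)
compare at T: v=1.024, w=1.438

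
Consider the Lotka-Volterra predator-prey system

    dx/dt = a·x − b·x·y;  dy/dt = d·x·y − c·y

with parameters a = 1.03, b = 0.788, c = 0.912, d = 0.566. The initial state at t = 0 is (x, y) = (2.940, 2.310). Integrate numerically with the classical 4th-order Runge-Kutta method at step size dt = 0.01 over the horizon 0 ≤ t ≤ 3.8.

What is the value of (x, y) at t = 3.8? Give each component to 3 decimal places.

(x, y) = (0.896, 0.567)

t=0.000: state=(2.940, 2.310)
step 1 (dt=0.01): k1=(-2.323, 1.737), k2=(-2.334, 1.728), k3=(-2.334, 1.728), k4=(-2.345, 1.719); state += dt/6·(k1+2k2+2k3+k4)
t=0.010: state=(2.917, 2.327)
t=0.020: state=(2.893, 2.344)
t=0.030: state=(2.869, 2.361)
continuing one RK4 step at a time; state shown every 20 steps (Δt=0.2):
t=0.200: state=(2.448, 2.612)
t=0.400: state=(1.961, 2.792)
t=0.600: state=(1.544, 2.835)
t=0.800: state=(1.219, 2.760)
t=1.000: state=(0.981, 2.603)
t=1.200: state=(0.812, 2.399)
t=1.400: state=(0.696, 2.176)
t=1.600: state=(0.618, 1.953)
t=1.800: state=(0.567, 1.740)
t=2.000: state=(0.538, 1.543)
t=2.200: state=(0.526, 1.365)
t=2.400: state=(0.528, 1.208)
t=2.600: state=(0.543, 1.069)
t=2.800: state=(0.569, 0.948)
t=3.000: state=(0.607, 0.845)
t=3.200: state=(0.657, 0.756)
t=3.400: state=(0.722, 0.681)
t=3.600: state=(0.800, 0.618)
t=3.800: state=(0.896, 0.567)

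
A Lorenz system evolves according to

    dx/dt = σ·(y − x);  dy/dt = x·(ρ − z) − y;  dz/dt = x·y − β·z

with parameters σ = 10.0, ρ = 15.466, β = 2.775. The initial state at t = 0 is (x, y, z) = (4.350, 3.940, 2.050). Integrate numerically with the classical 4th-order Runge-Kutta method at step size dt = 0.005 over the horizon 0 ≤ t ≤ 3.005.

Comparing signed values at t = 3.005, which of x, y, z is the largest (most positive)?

largest component: z

t=0.000: state=(4.350, 3.940, 2.050)
step 1 (dt=0.005): k1=(-4.100, 54.420, 11.450), k2=(-2.637, 54.022, 11.921), k3=(-2.684, 54.067, 11.928), k4=(-1.262, 53.711, 12.404); state += dt/6·(k1+2k2+2k3+k4)
t=0.005: state=(4.337, 4.210, 2.110)
t=0.010: state=(4.337, 4.477, 2.174)
t=0.015: state=(4.350, 4.742, 2.244)
continuing one RK4 step at a time; state shown every 20 steps (Δt=0.1):
t=0.100: state=(6.055, 9.341, 4.528)
t=0.200: state=(10.050, 14.036, 12.105)
t=0.300: state=(11.766, 10.236, 22.104)
t=0.400: state=(7.607, 2.189, 21.912)
t=0.500: state=(3.098, -0.114, 16.938)
t=0.600: state=(1.062, -0.039, 12.811)
t=0.700: state=(0.469, 0.233, 9.712)
t=0.800: state=(0.411, 0.486, 7.371)
t=0.900: state=(0.584, 0.857, 5.614)
t=1.000: state=(0.987, 1.547, 4.335)
t=1.100: state=(1.789, 2.891, 3.551)
t=1.200: state=(3.349, 5.464, 3.623)
t=1.300: state=(6.185, 9.756, 5.951)
t=1.400: state=(10.021, 13.475, 13.227)
t=1.500: state=(11.196, 9.419, 21.741)
t=1.600: state=(7.293, 2.452, 21.147)
t=1.700: state=(3.292, 0.444, 16.549)
t=1.800: state=(1.498, 0.558, 12.622)
t=1.900: state=(1.060, 1.002, 9.643)
t=2.000: state=(1.246, 1.654, 7.436)
t=2.100: state=(1.888, 2.794, 5.935)
t=2.200: state=(3.161, 4.867, 5.336)
t=2.300: state=(5.429, 8.291, 6.529)
t=2.400: state=(8.672, 11.947, 11.435)
t=2.500: state=(10.694, 10.744, 19.086)
t=2.600: state=(8.504, 4.704, 21.117)
t=2.700: state=(4.754, 1.625, 17.636)
t=2.800: state=(2.603, 1.354, 13.779)
t=2.900: state=(1.993, 1.901, 10.744)
t=3.000: state=(2.271, 2.890, 8.574)
t=3.005: state=(2.303, 2.955, 8.489)
compare at T: x=2.303, y=2.955, z=8.489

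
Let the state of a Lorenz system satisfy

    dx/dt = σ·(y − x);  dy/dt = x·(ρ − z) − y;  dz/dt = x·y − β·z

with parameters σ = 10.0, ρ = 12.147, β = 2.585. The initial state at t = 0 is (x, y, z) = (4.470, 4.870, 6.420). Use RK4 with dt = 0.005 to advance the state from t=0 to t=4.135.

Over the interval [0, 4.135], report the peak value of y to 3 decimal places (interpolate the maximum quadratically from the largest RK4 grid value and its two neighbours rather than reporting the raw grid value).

t=0.000: state=(4.470, 4.870, 6.420)
step 1 (dt=0.005): k1=(4.000, 20.730, 5.173), k2=(4.418, 20.677, 5.421), k3=(4.406, 20.681, 5.424), k4=(4.814, 20.631, 5.675); state += dt/6·(k1+2k2+2k3+k4)
t=0.005: state=(4.492, 4.973, 6.447)
t=0.010: state=(4.518, 5.076, 6.477)
t=0.015: state=(4.548, 5.179, 6.509)
continuing one RK4 step at a time; state shown every 40 steps (Δt=0.2):
t=0.200: state=(6.903, 8.209, 10.030)
t=0.400: state=(7.021, 5.710, 14.555)
t=0.600: state=(4.119, 3.106, 12.084)
t=0.800: state=(3.434, 3.666, 8.999)
t=1.000: state=(4.731, 5.722, 8.343)
t=1.200: state=(6.675, 7.291, 11.229)
t=1.400: state=(6.209, 5.264, 13.398)
t=1.600: state=(4.415, 3.848, 11.474)
t=1.800: state=(4.205, 4.515, 9.492)
t=2.000: state=(5.357, 6.083, 9.666)
t=2.200: state=(6.369, 6.457, 11.871)
t=2.400: state=(5.612, 4.956, 12.487)
t=2.600: state=(4.611, 4.385, 10.970)
t=2.800: state=(4.774, 5.119, 9.930)
t=3.000: state=(5.665, 6.089, 10.595)
t=3.200: state=(5.989, 5.832, 11.957)
t=3.400: state=(5.292, 4.894, 11.808)
t=3.600: state=(4.829, 4.806, 10.741)
t=3.800: state=(5.156, 5.455, 10.376)
t=4.000: state=(5.718, 5.896, 11.121)
t=4.135: state=(5.773, 5.674, 11.672)
largest grid value and its neighbours: y(0.225)=8.30614, y(0.230)=8.30987, y(0.235)=8.30811
parabola through these three points peaks at t≈0.231 with y≈8.30996

max y = 8.310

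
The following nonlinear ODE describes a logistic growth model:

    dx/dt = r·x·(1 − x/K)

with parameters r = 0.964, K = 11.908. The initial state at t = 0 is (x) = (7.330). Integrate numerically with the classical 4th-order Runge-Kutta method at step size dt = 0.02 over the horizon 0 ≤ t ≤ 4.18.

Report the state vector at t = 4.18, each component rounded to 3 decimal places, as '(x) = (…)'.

t=0.000: state=(7.330)
step 1 (dt=0.02): k1=(2.717), k2=(2.710), k3=(2.710), k4=(2.704); state += dt/6·(k1+2k2+2k3+k4)
t=0.020: state=(7.384)
t=0.040: state=(7.438)
t=0.060: state=(7.492)
continuing one RK4 step at a time; state shown every 10 steps (Δt=0.2):
t=0.200: state=(7.860)
t=0.400: state=(8.358)
t=0.600: state=(8.819)
t=0.800: state=(9.239)
t=1.000: state=(9.617)
t=1.200: state=(9.953)
t=1.400: state=(10.248)
t=1.600: state=(10.505)
t=1.800: state=(10.726)
t=2.000: state=(10.916)
t=2.200: state=(11.078)
t=2.400: state=(11.215)
t=2.600: state=(11.331)
t=2.800: state=(11.428)
t=3.000: state=(11.509)
t=3.200: state=(11.577)
t=3.400: state=(11.634)
t=3.600: state=(11.681)
t=3.800: state=(11.720)
t=4.000: state=(11.753)
t=4.180: state=(11.777)

(x) = (11.777)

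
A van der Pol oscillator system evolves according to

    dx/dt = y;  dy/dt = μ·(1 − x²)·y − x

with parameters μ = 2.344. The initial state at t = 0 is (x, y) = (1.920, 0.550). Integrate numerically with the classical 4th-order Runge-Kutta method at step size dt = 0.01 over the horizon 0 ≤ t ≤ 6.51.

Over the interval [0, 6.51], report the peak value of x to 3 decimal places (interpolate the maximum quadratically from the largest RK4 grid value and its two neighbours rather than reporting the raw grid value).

max x = 1.957

t=0.000: state=(1.920, 0.550)
step 1 (dt=0.01): k1=(0.550, -5.383), k2=(0.523, -5.230), k3=(0.524, -5.234), k4=(0.498, -5.082); state += dt/6·(k1+2k2+2k3+k4)
t=0.010: state=(1.925, 0.498)
t=0.020: state=(1.930, 0.448)
t=0.030: state=(1.934, 0.402)
continuing one RK4 step at a time; state shown every 25 steps (Δt=0.25):
t=0.250: state=(1.950, -0.132)
t=0.500: state=(1.896, -0.270)
t=0.750: state=(1.823, -0.312)
t=1.000: state=(1.741, -0.341)
t=1.250: state=(1.652, -0.373)
t=1.500: state=(1.554, -0.413)
t=1.750: state=(1.444, -0.467)
t=2.000: state=(1.318, -0.545)
t=2.250: state=(1.168, -0.664)
t=2.500: state=(0.979, -0.865)
t=2.750: state=(0.721, -1.243)
t=3.000: state=(0.323, -2.044)
t=3.250: state=(-0.368, -3.602)
t=3.500: state=(-1.377, -3.749)
t=3.750: state=(-1.948, -0.922)
t=4.000: state=(-2.020, 0.076)
t=4.250: state=(-1.973, 0.250)
t=4.500: state=(-1.905, 0.292)
t=4.750: state=(-1.829, 0.316)
t=5.000: state=(-1.747, 0.341)
t=5.250: state=(-1.658, 0.371)
t=5.500: state=(-1.561, 0.410)
t=5.750: state=(-1.452, 0.463)
t=6.000: state=(-1.327, 0.539)
t=6.250: state=(-1.179, 0.654)
t=6.500: state=(-0.994, 0.847)
t=6.510: state=(-0.985, 0.857)
largest grid value and its neighbours: x(0.150)=1.95669, x(0.160)=1.95680, x(0.170)=1.95671
parabola through these three points peaks at t≈0.161 with x≈1.95680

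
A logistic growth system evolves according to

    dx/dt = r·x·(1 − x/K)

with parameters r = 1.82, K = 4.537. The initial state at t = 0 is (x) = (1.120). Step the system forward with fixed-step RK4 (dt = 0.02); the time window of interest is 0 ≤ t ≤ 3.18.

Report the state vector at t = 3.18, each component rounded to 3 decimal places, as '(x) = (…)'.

t=0.000: state=(1.120)
step 1 (dt=0.02): k1=(1.535), k2=(1.549), k3=(1.549), k4=(1.563); state += dt/6·(k1+2k2+2k3+k4)
t=0.020: state=(1.151)
t=0.040: state=(1.183)
t=0.060: state=(1.215)
continuing one RK4 step at a time; state shown every 10 steps (Δt=0.2):
t=0.200: state=(1.454)
t=0.400: state=(1.834)
t=0.600: state=(2.242)
t=0.800: state=(2.651)
t=1.000: state=(3.036)
t=1.200: state=(3.377)
t=1.400: state=(3.663)
t=1.600: state=(3.892)
t=1.800: state=(4.068)
t=2.000: state=(4.201)
t=2.200: state=(4.298)
t=2.400: state=(4.368)
t=2.600: state=(4.418)
t=2.800: state=(4.454)
t=3.000: state=(4.479)
t=3.180: state=(4.495)

(x) = (4.495)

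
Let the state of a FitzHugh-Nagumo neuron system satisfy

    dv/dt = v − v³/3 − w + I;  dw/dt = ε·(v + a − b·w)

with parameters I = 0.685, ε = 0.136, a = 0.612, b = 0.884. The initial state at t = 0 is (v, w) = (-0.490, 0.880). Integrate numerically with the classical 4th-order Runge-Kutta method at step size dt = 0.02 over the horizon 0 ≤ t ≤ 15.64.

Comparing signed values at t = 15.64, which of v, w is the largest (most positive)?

t=0.000: state=(-0.490, 0.880)
step 1 (dt=0.02): k1=(-0.646, -0.089), k2=(-0.650, -0.090), k3=(-0.650, -0.090), k4=(-0.654, -0.091); state += dt/6·(k1+2k2+2k3+k4)
t=0.020: state=(-0.503, 0.878)
t=0.040: state=(-0.516, 0.876)
t=0.060: state=(-0.529, 0.875)
continuing one RK4 step at a time; state shown every 50 steps (Δt=1):
t=1.000: state=(-1.232, 0.748)
t=2.000: state=(-1.600, 0.553)
t=3.000: state=(-1.591, 0.363)
t=4.000: state=(-1.498, 0.202)
t=5.000: state=(-1.387, 0.073)
t=6.000: state=(-1.268, -0.027)
t=7.000: state=(-1.138, -0.100)
t=8.000: state=(-0.988, -0.146)
t=9.000: state=(-0.799, -0.166)
t=10.000: state=(-0.515, -0.154)
t=11.000: state=(0.037, -0.093)
t=12.000: state=(1.185, 0.070)
t=13.000: state=(1.830, 0.348)
t=14.000: state=(1.805, 0.622)
t=15.000: state=(1.701, 0.854)
t=15.640: state=(1.631, 0.982)
compare at T: v=1.631, w=0.982

largest component: v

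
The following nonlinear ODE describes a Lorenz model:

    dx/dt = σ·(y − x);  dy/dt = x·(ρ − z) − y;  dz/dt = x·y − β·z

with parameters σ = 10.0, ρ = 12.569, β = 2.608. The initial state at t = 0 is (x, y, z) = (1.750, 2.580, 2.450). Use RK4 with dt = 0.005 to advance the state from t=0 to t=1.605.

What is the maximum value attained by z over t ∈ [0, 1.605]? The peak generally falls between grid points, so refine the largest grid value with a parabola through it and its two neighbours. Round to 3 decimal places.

max z = 17.979

t=0.000: state=(1.750, 2.580, 2.450)
step 1 (dt=0.005): k1=(8.300, 15.128, -1.875), k2=(8.471, 15.309, -1.742), k3=(8.471, 15.312, -1.741), k4=(8.642, 15.496, -1.605); state += dt/6·(k1+2k2+2k3+k4)
t=0.005: state=(1.792, 2.657, 2.441)
t=0.010: state=(1.836, 2.735, 2.434)
t=0.015: state=(1.882, 2.815, 2.428)
continuing one RK4 step at a time; state shown every 20 steps (Δt=0.1):
t=0.100: state=(2.944, 4.538, 2.621)
t=0.200: state=(5.011, 7.559, 4.157)
t=0.300: state=(7.846, 10.693, 8.562)
t=0.400: state=(9.727, 10.082, 15.234)
t=0.500: state=(8.183, 5.112, 17.957)
t=0.600: state=(4.856, 1.816, 15.680)
t=0.700: state=(2.586, 1.086, 12.498)
t=0.800: state=(1.677, 1.250, 9.831)
t=0.900: state=(1.561, 1.702, 7.776)
t=1.000: state=(1.906, 2.450, 6.303)
t=1.100: state=(2.669, 3.672, 5.469)
t=1.200: state=(3.958, 5.550, 5.562)
t=1.300: state=(5.832, 7.925, 7.238)
t=1.400: state=(7.824, 9.448, 11.006)
t=1.500: state=(8.494, 8.015, 15.072)
t=1.600: state=(6.996, 4.786, 16.023)
t=1.605: state=(6.884, 4.643, 15.978)
largest grid value and its neighbours: z(0.485)=17.96748, z(0.490)=17.97872, z(0.495)=17.97499
parabola through these three points peaks at t≈0.491 with z≈17.97919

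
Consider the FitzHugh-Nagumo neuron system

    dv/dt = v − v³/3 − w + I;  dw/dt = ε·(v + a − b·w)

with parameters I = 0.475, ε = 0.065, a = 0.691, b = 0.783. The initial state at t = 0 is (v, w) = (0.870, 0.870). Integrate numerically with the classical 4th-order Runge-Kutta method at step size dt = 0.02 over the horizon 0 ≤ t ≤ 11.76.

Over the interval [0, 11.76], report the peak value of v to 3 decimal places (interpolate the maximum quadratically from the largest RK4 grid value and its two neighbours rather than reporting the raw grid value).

max v = 1.267

t=0.000: state=(0.870, 0.870)
step 1 (dt=0.02): k1=(0.255, 0.057), k2=(0.256, 0.057), k3=(0.256, 0.057), k4=(0.256, 0.057); state += dt/6·(k1+2k2+2k3+k4)
t=0.020: state=(0.875, 0.871)
t=0.040: state=(0.880, 0.872)
t=0.060: state=(0.885, 0.873)
continuing one RK4 step at a time; state shown every 25 steps (Δt=0.5):
t=0.500: state=(0.996, 0.900)
t=1.000: state=(1.106, 0.934)
t=1.500: state=(1.189, 0.969)
t=2.000: state=(1.241, 1.006)
t=2.500: state=(1.264, 1.043)
t=3.000: state=(1.265, 1.080)
t=3.500: state=(1.251, 1.115)
t=4.000: state=(1.225, 1.149)
t=4.500: state=(1.190, 1.181)
t=5.000: state=(1.147, 1.211)
t=5.500: state=(1.097, 1.239)
t=6.000: state=(1.040, 1.264)
t=6.500: state=(0.972, 1.287)
t=7.000: state=(0.892, 1.307)
t=7.500: state=(0.793, 1.323)
t=8.000: state=(0.666, 1.336)
t=8.500: state=(0.492, 1.343)
t=9.000: state=(0.234, 1.343)
t=9.500: state=(-0.176, 1.333)
t=10.000: state=(-0.811, 1.307)
t=10.500: state=(-1.509, 1.258)
t=11.000: state=(-1.880, 1.193)
t=11.500: state=(-1.974, 1.123)
t=11.760: state=(-1.981, 1.087)
largest grid value and its neighbours: v(2.760)=1.26705, v(2.780)=1.26707, v(2.800)=1.26705
parabola through these three points peaks at t≈2.781 with v≈1.26707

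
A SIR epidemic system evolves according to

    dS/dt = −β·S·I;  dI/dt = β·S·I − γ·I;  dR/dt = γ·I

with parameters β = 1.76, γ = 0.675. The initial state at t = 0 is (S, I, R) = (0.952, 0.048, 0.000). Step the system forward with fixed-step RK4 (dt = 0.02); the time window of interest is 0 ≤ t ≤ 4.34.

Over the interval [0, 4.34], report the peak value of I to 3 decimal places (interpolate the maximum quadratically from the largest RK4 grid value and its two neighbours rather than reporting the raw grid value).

max I = 0.268

t=0.000: state=(0.952, 0.048, 0.000)
step 1 (dt=0.02): k1=(-0.080, 0.048, 0.032), k2=(-0.081, 0.048, 0.033), k3=(-0.081, 0.048, 0.033), k4=(-0.082, 0.049, 0.033); state += dt/6·(k1+2k2+2k3+k4)
t=0.020: state=(0.950, 0.049, 0.001)
t=0.040: state=(0.949, 0.050, 0.001)
t=0.060: state=(0.947, 0.051, 0.002)
continuing one RK4 step at a time; state shown every 10 steps (Δt=0.2):
t=0.200: state=(0.934, 0.058, 0.007)
t=0.400: state=(0.913, 0.071, 0.016)
t=0.600: state=(0.889, 0.085, 0.026)
t=0.800: state=(0.860, 0.101, 0.039)
t=1.000: state=(0.828, 0.119, 0.054)
t=1.200: state=(0.791, 0.138, 0.071)
t=1.400: state=(0.751, 0.158, 0.091)
t=1.600: state=(0.708, 0.178, 0.114)
t=1.800: state=(0.662, 0.198, 0.139)
t=2.000: state=(0.616, 0.217, 0.167)
t=2.200: state=(0.569, 0.234, 0.198)
t=2.400: state=(0.522, 0.247, 0.230)
t=2.600: state=(0.478, 0.258, 0.264)
t=2.800: state=(0.436, 0.265, 0.300)
t=3.000: state=(0.397, 0.268, 0.336)
t=3.200: state=(0.361, 0.267, 0.372)
t=3.400: state=(0.329, 0.264, 0.408)
t=3.600: state=(0.300, 0.257, 0.443)
t=3.800: state=(0.275, 0.249, 0.477)
t=4.000: state=(0.252, 0.238, 0.510)
t=4.200: state=(0.232, 0.227, 0.541)
t=4.340: state=(0.220, 0.218, 0.562)
largest grid value and its neighbours: I(3.060)=0.26778, I(3.080)=0.26779, I(3.100)=0.26776
parabola through these three points peaks at t≈3.073 with I≈0.26779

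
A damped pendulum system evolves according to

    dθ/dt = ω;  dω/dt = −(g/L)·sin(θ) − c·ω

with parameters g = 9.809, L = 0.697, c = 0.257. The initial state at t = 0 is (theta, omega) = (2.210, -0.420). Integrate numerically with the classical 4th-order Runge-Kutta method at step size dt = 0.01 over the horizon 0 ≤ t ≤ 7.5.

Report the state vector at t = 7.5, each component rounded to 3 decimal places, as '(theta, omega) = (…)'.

(theta, omega) = (0.710, 0.706)

t=0.000: state=(2.210, -0.420)
step 1 (dt=0.01): k1=(-0.420, -11.187), k2=(-0.476, -11.190), k3=(-0.476, -11.192), k4=(-0.532, -11.198); state += dt/6·(k1+2k2+2k3+k4)
t=0.010: state=(2.205, -0.532)
t=0.020: state=(2.199, -0.644)
t=0.030: state=(2.192, -0.756)
continuing one RK4 step at a time; state shown every 25 steps (Δt=0.25):
t=0.250: state=(1.742, -3.411)
t=0.500: state=(0.508, -6.148)
t=0.750: state=(-0.977, -4.939)
t=1.000: state=(-1.765, -1.337)
t=1.250: state=(-1.670, 2.071)
t=1.500: state=(-0.751, 5.081)
t=1.750: state=(0.601, 4.970)
t=2.000: state=(1.461, 1.711)
t=2.250: state=(1.445, -1.798)
t=2.500: state=(0.611, -4.609)
t=2.750: state=(-0.590, -4.315)
t=3.000: state=(-1.305, -1.210)
t=3.250: state=(-1.180, 2.156)
t=3.500: state=(-0.316, 4.367)
t=3.750: state=(0.721, 3.354)
t=4.000: state=(1.188, 0.265)
t=4.250: state=(0.861, -2.751)
t=4.500: state=(-0.039, -3.959)
t=4.750: state=(-0.854, -2.155)
t=5.000: state=(-1.020, 0.844)
t=5.250: state=(-0.483, 3.203)
t=5.500: state=(0.375, 3.163)
t=5.750: state=(0.900, 0.822)
t=6.000: state=(0.760, -1.865)
t=6.250: state=(0.081, -3.187)
t=6.500: state=(-0.616, -2.013)
t=6.750: state=(-0.816, 0.479)
t=7.000: state=(-0.415, 2.513)
t=7.250: state=(0.273, 2.587)
t=7.500: state=(0.710, 0.706)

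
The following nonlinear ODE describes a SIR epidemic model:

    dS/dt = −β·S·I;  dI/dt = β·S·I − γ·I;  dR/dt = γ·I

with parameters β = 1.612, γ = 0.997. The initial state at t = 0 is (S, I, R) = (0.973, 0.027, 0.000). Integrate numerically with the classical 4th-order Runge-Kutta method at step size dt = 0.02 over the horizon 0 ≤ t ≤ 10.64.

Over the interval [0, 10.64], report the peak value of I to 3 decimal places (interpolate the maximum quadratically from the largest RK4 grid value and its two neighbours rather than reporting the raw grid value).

max I = 0.101

t=0.000: state=(0.973, 0.027, 0.000)
step 1 (dt=0.02): k1=(-0.042, 0.015, 0.027), k2=(-0.043, 0.015, 0.027), k3=(-0.043, 0.015, 0.027), k4=(-0.043, 0.016, 0.027); state += dt/6·(k1+2k2+2k3+k4)
t=0.020: state=(0.972, 0.027, 0.001)
t=0.040: state=(0.971, 0.028, 0.001)
t=0.060: state=(0.970, 0.028, 0.002)
continuing one RK4 step at a time; state shown every 25 steps (Δt=0.5):
t=0.500: state=(0.949, 0.036, 0.016)
t=1.000: state=(0.918, 0.046, 0.036)
t=1.500: state=(0.881, 0.058, 0.062)
t=2.000: state=(0.837, 0.070, 0.093)
t=2.500: state=(0.787, 0.082, 0.131)
t=3.000: state=(0.734, 0.092, 0.175)
t=3.500: state=(0.679, 0.098, 0.222)
t=4.000: state=(0.627, 0.101, 0.272)
t=4.500: state=(0.578, 0.100, 0.322)
t=5.000: state=(0.534, 0.095, 0.371)
t=5.500: state=(0.496, 0.087, 0.417)
t=6.000: state=(0.464, 0.078, 0.458)
t=6.500: state=(0.438, 0.068, 0.494)
t=7.000: state=(0.416, 0.058, 0.526)
t=7.500: state=(0.398, 0.049, 0.553)
t=8.000: state=(0.384, 0.041, 0.575)
t=8.500: state=(0.373, 0.034, 0.594)
t=9.000: state=(0.364, 0.028, 0.609)
t=9.500: state=(0.356, 0.022, 0.621)
t=10.000: state=(0.351, 0.018, 0.631)
t=10.500: state=(0.346, 0.015, 0.639)
t=10.640: state=(0.345, 0.014, 0.641)
largest grid value and its neighbours: I(4.060)=0.10127, I(4.080)=0.10127, I(4.100)=0.10127
parabola through these three points peaks at t≈4.081 with I≈0.10127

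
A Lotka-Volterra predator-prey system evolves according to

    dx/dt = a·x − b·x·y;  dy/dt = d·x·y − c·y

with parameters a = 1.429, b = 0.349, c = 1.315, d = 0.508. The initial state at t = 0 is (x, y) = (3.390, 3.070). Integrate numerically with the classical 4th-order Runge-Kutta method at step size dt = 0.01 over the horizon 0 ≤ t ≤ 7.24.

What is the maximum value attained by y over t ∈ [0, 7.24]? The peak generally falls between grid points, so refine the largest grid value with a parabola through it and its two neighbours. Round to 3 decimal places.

t=0.000: state=(3.390, 3.070)
step 1 (dt=0.01): k1=(1.212, 1.250), k2=(1.207, 1.262), k3=(1.207, 1.262), k4=(1.201, 1.274); state += dt/6·(k1+2k2+2k3+k4)
t=0.010: state=(3.402, 3.083)
t=0.020: state=(3.414, 3.095)
t=0.030: state=(3.426, 3.109)
continuing one RK4 step at a time; state shown every 25 steps (Δt=0.25):
t=0.250: state=(3.649, 3.459)
t=0.500: state=(3.771, 3.996)
t=0.750: state=(3.701, 4.633)
t=1.000: state=(3.435, 5.256)
t=1.250: state=(3.037, 5.711)
t=1.500: state=(2.612, 5.884)
t=1.750: state=(2.242, 5.759)
t=2.000: state=(1.966, 5.410)
t=2.250: state=(1.789, 4.938)
t=2.500: state=(1.699, 4.432)
t=2.750: state=(1.685, 3.952)
t=3.000: state=(1.739, 3.533)
t=3.250: state=(1.854, 3.193)
t=3.500: state=(2.030, 2.939)
t=3.750: state=(2.263, 2.777)
t=4.000: state=(2.547, 2.712)
t=4.250: state=(2.871, 2.753)
t=4.500: state=(3.208, 2.915)
t=4.750: state=(3.513, 3.218)
t=5.000: state=(3.722, 3.672)
t=5.250: state=(3.767, 4.261)
t=5.500: state=(3.609, 4.910)
t=5.750: state=(3.275, 5.480)
t=6.000: state=(2.853, 5.823)
t=6.250: state=(2.444, 5.864)
t=6.500: state=(2.112, 5.631)
t=6.750: state=(1.879, 5.217)
t=7.000: state=(1.740, 4.721)
t=7.240: state=(1.685, 4.240)
largest grid value and its neighbours: y(6.150)=5.88388, y(6.160)=5.88400, y(6.170)=5.88364
parabola through these three points peaks at t≈6.158 with y≈5.88402

max y = 5.884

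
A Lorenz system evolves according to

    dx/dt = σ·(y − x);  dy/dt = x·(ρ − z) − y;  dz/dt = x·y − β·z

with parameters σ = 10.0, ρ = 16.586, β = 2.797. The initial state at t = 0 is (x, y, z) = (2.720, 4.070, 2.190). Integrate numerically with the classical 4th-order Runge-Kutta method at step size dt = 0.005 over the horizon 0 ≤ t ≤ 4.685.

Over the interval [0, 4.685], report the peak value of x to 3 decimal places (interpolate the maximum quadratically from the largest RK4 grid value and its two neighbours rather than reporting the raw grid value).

t=0.000: state=(2.720, 4.070, 2.190)
step 1 (dt=0.005): k1=(13.500, 35.087, 4.945), k2=(14.040, 35.451, 5.289), k3=(14.035, 35.467, 5.295), k4=(14.572, 35.846, 5.651); state += dt/6·(k1+2k2+2k3+k4)
t=0.005: state=(2.790, 4.247, 2.216)
t=0.010: state=(2.866, 4.429, 2.247)
t=0.015: state=(2.946, 4.614, 2.281)
continuing one RK4 step at a time; state shown every 40 steps (Δt=0.2):
t=0.200: state=(9.524, 14.416, 10.544)
t=0.400: state=(8.778, 2.638, 24.360)
t=0.600: state=(0.817, -0.592, 14.059)
t=0.800: state=(-0.285, -0.502, 8.031)
t=1.000: state=(-0.943, -1.516, 4.682)
t=1.200: state=(-3.446, -5.750, 3.855)
t=1.400: state=(-10.846, -14.491, 15.162)
t=1.600: state=(-6.754, -1.429, 22.040)
t=1.800: state=(-1.027, -0.216, 12.735)
t=2.000: state=(-0.778, -1.071, 7.349)
t=2.200: state=(-2.233, -3.596, 4.714)
t=2.400: state=(-7.545, -11.602, 8.578)
t=2.600: state=(-10.523, -6.751, 23.906)
t=2.800: state=(-2.483, -0.427, 15.812)
t=3.000: state=(-1.211, -1.429, 9.221)
t=3.200: state=(-2.784, -4.295, 6.101)
t=3.400: state=(-8.186, -11.877, 10.702)
t=3.600: state=(-9.531, -5.743, 22.925)
t=3.800: state=(-2.735, -1.161, 15.147)
t=4.000: state=(-2.130, -2.714, 9.237)
t=4.200: state=(-4.958, -7.371, 7.967)
t=4.400: state=(-10.343, -11.532, 18.112)
t=4.600: state=(-5.958, -2.648, 19.423)
t=4.685: state=(-3.756, -1.944, 16.086)
largest grid value and its neighbours: x(0.295)=12.63925, x(0.300)=12.64277, x(0.305)=12.62432
parabola through these three points peaks at t≈0.298 with x≈12.64404

max x = 12.644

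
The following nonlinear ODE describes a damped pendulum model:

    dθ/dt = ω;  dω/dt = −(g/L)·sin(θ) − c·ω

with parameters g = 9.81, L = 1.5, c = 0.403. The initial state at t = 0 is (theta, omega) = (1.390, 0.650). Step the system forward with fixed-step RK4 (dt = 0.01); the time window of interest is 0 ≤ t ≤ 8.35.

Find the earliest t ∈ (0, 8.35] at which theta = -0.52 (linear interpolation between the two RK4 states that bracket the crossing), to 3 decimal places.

t=0.000: state=(1.390, 0.650)
step 1 (dt=0.01): k1=(0.650, -6.695), k2=(0.617, -6.686), k3=(0.617, -6.685), k4=(0.583, -6.676); state += dt/6·(k1+2k2+2k3+k4)
t=0.010: state=(1.396, 0.583)
t=0.020: state=(1.402, 0.516)
t=0.030: state=(1.406, 0.450)
continuing one RK4 step at a time; state shown every 50 steps (Δt=0.5):
t=0.500: state=(0.938, -2.276)
t=1.000: state=(-0.435, -2.502)
t=1.030: state=(-0.508, -2.383)
next step: t=1.040: state=(-0.532, -2.341) — theta has crossed -0.52
linear interpolation between t=1.030 (-0.50807) and t=1.040 (-0.53169) → t≈1.035

t = 1.035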